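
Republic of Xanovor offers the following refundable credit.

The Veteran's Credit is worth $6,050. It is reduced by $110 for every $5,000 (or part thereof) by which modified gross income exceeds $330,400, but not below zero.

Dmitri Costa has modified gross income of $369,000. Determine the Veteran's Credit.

$5,170

Veteran's Credit: income exceeds $330,400 by $38,600, which is 8 full-or-partial $5,000 increments; reduction = 8 × $110 = $880, leaving $5,170.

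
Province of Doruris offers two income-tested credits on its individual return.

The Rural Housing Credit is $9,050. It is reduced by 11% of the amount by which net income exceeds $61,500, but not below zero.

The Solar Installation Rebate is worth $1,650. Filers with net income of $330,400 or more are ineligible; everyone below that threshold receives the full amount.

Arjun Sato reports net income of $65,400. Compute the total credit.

$10,271

Rural Housing Credit: 11% of the $3,900 excess over $61,500 is $429; credit = $9,050 − $429 = $8,621.
Solar Installation Rebate: $65,400 is below the $330,400 cutoff, so the full $1,650 applies.
Total: $8,621 + $1,650 = $10,271.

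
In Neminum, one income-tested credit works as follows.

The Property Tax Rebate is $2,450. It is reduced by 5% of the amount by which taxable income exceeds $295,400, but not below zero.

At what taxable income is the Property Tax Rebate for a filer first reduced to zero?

The credit falls by 5% of each dollar above $295,400, so it reaches zero when the excess is $2,450 / 5% = $49,000: income = $295,400 + $49,000 = $344,400.

$344,400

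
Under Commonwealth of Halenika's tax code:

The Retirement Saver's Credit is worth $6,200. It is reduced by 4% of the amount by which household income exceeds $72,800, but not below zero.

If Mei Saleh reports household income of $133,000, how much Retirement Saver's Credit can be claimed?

Retirement Saver's Credit: 4% of the $60,200 excess over $72,800 is $2,408; credit = $6,200 − $2,408 = $3,792.

$3,792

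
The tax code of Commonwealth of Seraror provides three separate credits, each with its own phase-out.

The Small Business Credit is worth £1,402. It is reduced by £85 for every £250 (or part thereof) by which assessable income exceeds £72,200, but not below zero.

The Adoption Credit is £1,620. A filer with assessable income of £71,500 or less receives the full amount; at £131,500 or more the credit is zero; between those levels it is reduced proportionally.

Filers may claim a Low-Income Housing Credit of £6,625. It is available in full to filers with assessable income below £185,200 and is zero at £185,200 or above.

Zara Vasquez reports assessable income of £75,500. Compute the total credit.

£8,349

Small Business Credit: income exceeds £72,200 by £3,300, which is 14 full-or-partial £250 increments; reduction = 14 × £85 = £1,190, leaving £212.
Adoption Credit: £75,500 is £4,000 into a £60,000 phase-out range, leaving 56,000/60,000 of the credit: £1,620 × 56,000/60,000 = £1,512.
Low-Income Housing Credit: £75,500 is below the £185,200 cutoff, so the full £6,625 applies.
Total: £212 + £1,512 + £6,625 = £8,349.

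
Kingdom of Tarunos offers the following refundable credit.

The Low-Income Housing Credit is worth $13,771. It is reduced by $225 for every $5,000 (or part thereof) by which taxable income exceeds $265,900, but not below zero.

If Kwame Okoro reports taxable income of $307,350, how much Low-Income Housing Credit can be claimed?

Low-Income Housing Credit: income exceeds $265,900 by $41,450, which is 9 full-or-partial $5,000 increments; reduction = 9 × $225 = $2,025, leaving $11,746.

$11,746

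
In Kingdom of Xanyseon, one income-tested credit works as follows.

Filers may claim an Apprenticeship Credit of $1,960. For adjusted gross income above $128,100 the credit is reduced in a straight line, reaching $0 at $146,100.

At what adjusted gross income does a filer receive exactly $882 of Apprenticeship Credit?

$138,000

$882 is 882/1,960 of the full $1,960, so 1,078/1,960 of the $18,000 range has been used: income = $128,100 + $18,000 × 1,078/1,960 = $138,000.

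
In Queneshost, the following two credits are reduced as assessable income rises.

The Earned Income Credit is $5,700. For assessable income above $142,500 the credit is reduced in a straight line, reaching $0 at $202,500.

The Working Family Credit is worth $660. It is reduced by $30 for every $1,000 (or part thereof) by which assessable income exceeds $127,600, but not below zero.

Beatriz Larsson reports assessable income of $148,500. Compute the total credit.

$5,160

Earned Income Credit: $148,500 is $6,000 into a $60,000 phase-out range, leaving 54,000/60,000 of the credit: $5,700 × 54,000/60,000 = $5,130.
Working Family Credit: income exceeds $127,600 by $20,900, which is 21 full-or-partial $1,000 increments; reduction = 21 × $30 = $630, leaving $30.
Total: $5,130 + $30 = $5,160.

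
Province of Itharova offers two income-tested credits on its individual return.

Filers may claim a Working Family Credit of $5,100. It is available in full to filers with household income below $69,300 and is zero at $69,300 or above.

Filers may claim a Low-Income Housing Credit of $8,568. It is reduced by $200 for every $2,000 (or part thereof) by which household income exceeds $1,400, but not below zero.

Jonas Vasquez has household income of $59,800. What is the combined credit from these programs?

Working Family Credit: $59,800 is below the $69,300 cutoff, so the full $5,100 applies.
Low-Income Housing Credit: income exceeds $1,400 by $58,400, which is 30 full-or-partial $2,000 increments; reduction = 30 × $200 = $6,000, leaving $2,568.
Total: $5,100 + $2,568 = $7,668.

$7,668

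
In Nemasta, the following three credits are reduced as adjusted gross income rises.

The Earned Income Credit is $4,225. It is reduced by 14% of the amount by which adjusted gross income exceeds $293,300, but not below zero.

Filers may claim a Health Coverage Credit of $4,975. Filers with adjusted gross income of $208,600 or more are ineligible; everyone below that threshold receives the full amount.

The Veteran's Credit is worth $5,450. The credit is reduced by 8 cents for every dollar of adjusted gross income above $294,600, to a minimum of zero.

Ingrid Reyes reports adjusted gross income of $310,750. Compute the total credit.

$5,940

Earned Income Credit: 14% of the $17,450 excess over $293,300 is $2,443; credit = $4,225 − $2,443 = $1,782.
Health Coverage Credit: $310,750 meets or exceeds the $208,600 cutoff, so the credit is $0.
Veteran's Credit: 8% of the $16,150 excess over $294,600 is $1,292; credit = $5,450 − $1,292 = $4,158.
Total: $1,782 + $0 + $4,158 = $5,940.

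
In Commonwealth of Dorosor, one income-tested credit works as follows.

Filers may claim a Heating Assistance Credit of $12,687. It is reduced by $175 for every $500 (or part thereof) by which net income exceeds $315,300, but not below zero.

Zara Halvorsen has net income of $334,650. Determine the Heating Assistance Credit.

$5,862

Heating Assistance Credit: income exceeds $315,300 by $19,350, which is 39 full-or-partial $500 increments; reduction = 39 × $175 = $6,825, leaving $5,862.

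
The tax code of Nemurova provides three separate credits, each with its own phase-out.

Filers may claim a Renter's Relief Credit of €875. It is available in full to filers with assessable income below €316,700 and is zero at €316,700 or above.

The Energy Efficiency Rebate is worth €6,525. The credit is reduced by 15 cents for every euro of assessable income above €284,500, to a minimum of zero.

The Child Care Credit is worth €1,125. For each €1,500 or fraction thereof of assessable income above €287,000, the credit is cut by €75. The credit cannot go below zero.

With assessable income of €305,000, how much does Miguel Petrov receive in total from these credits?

€4,550

Renter's Relief Credit: €305,000 is below the €316,700 cutoff, so the full €875 applies.
Energy Efficiency Rebate: 15% of the €20,500 excess over €284,500 is €3,075; credit = €6,525 − €3,075 = €3,450.
Child Care Credit: income exceeds €287,000 by €18,000, which is 12 full-or-partial €1,500 increments; reduction = 12 × €75 = €900, leaving €225.
Total: €875 + €3,450 + €225 = €4,550.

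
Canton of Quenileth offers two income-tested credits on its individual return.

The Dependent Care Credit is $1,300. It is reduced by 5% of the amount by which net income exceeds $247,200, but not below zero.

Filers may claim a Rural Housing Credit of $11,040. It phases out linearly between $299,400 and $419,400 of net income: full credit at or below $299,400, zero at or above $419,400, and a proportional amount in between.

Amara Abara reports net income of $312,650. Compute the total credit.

Dependent Care Credit: 5% of the $65,450 excess over $247,200 is $3,272.50 ≥ base, so the credit is $0.
Rural Housing Credit: $312,650 is $13,250 into a $120,000 phase-out range, leaving 106,750/120,000 of the credit: $11,040 × 106,750/120,000 = $9,821.
Total: $0 + $9,821 = $9,821.

$9,821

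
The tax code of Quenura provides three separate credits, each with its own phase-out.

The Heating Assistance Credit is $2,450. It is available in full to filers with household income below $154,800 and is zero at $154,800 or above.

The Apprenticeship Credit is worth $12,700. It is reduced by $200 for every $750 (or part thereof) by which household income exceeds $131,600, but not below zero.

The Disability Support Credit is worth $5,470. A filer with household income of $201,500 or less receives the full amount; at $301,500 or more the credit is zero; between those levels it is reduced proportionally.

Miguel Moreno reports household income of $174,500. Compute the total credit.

Heating Assistance Credit: $174,500 meets or exceeds the $154,800 cutoff, so the credit is $0.
Apprenticeship Credit: income exceeds $131,600 by $42,900, which is 58 full-or-partial $750 increments; reduction = 58 × $200 = $11,600, leaving $1,100.
Disability Support Credit: $174,500 is at or below the $201,500 threshold, so the full $5,470 applies.
Total: $0 + $1,100 + $5,470 = $6,570.

$6,570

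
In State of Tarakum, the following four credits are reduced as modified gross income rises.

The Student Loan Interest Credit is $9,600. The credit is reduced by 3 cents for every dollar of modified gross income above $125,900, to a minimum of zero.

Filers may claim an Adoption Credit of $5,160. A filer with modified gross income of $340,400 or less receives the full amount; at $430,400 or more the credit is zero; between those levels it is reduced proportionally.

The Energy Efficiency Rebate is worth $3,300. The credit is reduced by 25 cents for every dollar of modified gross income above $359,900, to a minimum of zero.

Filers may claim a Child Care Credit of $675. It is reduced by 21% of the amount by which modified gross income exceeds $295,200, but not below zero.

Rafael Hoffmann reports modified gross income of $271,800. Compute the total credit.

Student Loan Interest Credit: 3% of the $145,900 excess over $125,900 is $4,377; credit = $9,600 − $4,377 = $5,223.
Adoption Credit: $271,800 is at or below the $340,400 threshold, so the full $5,160 applies.
Energy Efficiency Rebate: $271,800 is at or below the $359,900 threshold, so the full $3,300 applies.
Child Care Credit: $271,800 is at or below the $295,200 threshold, so the full $675 applies.
Total: $5,223 + $5,160 + $3,300 + $675 = $14,358.

$14,358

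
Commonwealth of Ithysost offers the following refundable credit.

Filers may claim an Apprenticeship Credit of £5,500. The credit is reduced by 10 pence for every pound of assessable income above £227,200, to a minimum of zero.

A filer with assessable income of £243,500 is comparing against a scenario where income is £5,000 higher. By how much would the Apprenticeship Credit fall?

£500

At £243,500 — 10% of the £16,300 excess over £227,200 is £1,630; credit = £5,500 − £1,630 = £3,870.
At £248,500 — 10% of the £21,300 excess over £227,200 is £2,130; credit = £5,500 − £2,130 = £3,370.
Lost: £3,870 − £3,370 = £500.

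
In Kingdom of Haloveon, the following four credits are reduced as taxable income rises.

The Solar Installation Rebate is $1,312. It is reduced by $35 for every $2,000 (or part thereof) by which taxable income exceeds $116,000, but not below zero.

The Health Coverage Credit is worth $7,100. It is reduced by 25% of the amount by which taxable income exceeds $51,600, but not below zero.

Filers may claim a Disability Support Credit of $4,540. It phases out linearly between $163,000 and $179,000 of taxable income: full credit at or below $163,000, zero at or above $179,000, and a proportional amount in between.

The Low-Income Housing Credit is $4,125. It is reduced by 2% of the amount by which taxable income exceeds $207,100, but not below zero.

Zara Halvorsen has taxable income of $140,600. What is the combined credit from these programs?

$9,522

Solar Installation Rebate: income exceeds $116,000 by $24,600, which is 13 full-or-partial $2,000 increments; reduction = 13 × $35 = $455, leaving $857.
Health Coverage Credit: 25% of the $89,000 excess over $51,600 is $22,250 ≥ base, so the credit is $0.
Disability Support Credit: $140,600 is at or below the $163,000 threshold, so the full $4,540 applies.
Low-Income Housing Credit: $140,600 is at or below the $207,100 threshold, so the full $4,125 applies.
Total: $857 + $0 + $4,540 + $4,125 = $9,522.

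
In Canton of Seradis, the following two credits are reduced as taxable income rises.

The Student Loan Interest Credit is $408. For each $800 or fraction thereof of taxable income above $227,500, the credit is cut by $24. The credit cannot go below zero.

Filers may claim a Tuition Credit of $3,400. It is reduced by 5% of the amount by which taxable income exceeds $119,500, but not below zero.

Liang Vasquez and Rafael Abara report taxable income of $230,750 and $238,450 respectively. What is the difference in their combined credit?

Liang ($230,750): Student Loan Interest Credit: income exceeds $227,500 by $3,250, which is 5 full-or-partial $800 increments; reduction = 5 × $24 = $120, leaving $288. Tuition Credit: 5% of the $111,250 excess over $119,500 is $5,562.50 ≥ base, so the credit is $0. total $288 + $0 = $288
Rafael ($238,450): Student Loan Interest Credit: income exceeds $227,500 by $10,950, which is 14 full-or-partial $800 increments; reduction = 14 × $24 = $336, leaving $72. Tuition Credit: 5% of the $118,950 excess over $119,500 is $5,947.50 ≥ base, so the credit is $0. total $72 + $0 = $72
Difference: |$288 − $72| = $216.

$216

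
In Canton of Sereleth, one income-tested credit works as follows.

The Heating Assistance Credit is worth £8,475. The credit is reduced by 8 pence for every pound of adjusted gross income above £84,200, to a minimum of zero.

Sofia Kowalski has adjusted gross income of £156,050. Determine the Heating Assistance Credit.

£2,727

Heating Assistance Credit: 8% of the £71,850 excess over £84,200 is £5,748; credit = £8,475 − £5,748 = £2,727.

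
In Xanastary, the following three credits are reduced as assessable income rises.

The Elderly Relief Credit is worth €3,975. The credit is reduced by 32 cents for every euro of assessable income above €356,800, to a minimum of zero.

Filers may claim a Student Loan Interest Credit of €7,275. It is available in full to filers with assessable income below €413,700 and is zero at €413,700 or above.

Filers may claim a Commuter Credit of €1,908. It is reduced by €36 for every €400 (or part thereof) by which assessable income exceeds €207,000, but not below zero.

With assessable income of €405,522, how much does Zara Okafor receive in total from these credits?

€7,275

Elderly Relief Credit: 32% of the €48,722 excess over €356,800 is €15,591.04 ≥ base, so the credit is €0.
Student Loan Interest Credit: €405,522 is below the €413,700 cutoff, so the full €7,275 applies.
Commuter Credit: income exceeds €207,000 by €198,522 → 497 increments × €36 = €17,892 ≥ base, so the credit is €0.
Total: €0 + €7,275 + €0 = €7,275.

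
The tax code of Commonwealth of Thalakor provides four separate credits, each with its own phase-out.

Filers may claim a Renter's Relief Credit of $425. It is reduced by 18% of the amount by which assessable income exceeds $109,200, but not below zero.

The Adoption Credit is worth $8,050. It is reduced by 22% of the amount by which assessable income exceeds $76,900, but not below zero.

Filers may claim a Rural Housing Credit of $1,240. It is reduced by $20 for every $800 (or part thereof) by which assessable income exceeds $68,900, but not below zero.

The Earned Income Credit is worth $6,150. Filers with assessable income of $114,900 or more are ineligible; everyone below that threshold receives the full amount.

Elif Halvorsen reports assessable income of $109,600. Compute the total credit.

Renter's Relief Credit: 18% of the $400 excess over $109,200 is $72; credit = $425 − $72 = $353.
Adoption Credit: 22% of the $32,700 excess over $76,900 is $7,194; credit = $8,050 − $7,194 = $856.
Rural Housing Credit: income exceeds $68,900 by $40,700, which is 51 full-or-partial $800 increments; reduction = 51 × $20 = $1,020, leaving $220.
Earned Income Credit: $109,600 is below the $114,900 cutoff, so the full $6,150 applies.
Total: $353 + $856 + $220 + $6,150 = $7,579.

$7,579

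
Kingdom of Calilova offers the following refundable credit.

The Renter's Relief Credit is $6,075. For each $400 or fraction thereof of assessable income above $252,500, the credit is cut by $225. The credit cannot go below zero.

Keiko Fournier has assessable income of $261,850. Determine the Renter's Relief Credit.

$675

Renter's Relief Credit: income exceeds $252,500 by $9,350, which is 24 full-or-partial $400 increments; reduction = 24 × $225 = $5,400, leaving $675.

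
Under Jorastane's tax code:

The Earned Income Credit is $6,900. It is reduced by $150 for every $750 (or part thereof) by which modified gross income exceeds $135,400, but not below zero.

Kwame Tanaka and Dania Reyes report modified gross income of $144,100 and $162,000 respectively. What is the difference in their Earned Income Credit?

Kwame ($144,100): Earned Income Credit: income exceeds $135,400 by $8,700, which is 12 full-or-partial $750 increments; reduction = 12 × $150 = $1,800, leaving $5,100.
Dania ($162,000): Earned Income Credit: income exceeds $135,400 by $26,600, which is 36 full-or-partial $750 increments; reduction = 36 × $150 = $5,400, leaving $1,500.
Difference: |$5,100 − $1,500| = $3,600.

$3,600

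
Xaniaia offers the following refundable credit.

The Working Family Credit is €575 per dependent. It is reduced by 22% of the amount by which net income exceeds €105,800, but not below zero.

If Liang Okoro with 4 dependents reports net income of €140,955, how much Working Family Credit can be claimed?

€0

Working Family Credit: base = 4 × €575 = €2,300. 22% of the €35,155 excess over €105,800 is €7,734.10 ≥ base, so the credit is €0.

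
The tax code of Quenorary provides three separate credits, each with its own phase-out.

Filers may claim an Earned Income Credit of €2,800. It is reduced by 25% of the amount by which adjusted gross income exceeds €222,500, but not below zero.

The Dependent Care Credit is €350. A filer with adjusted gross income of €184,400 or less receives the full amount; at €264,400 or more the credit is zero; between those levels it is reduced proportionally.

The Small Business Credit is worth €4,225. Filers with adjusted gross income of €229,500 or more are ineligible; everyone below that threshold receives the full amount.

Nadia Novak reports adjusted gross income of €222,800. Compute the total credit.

€7,132

Earned Income Credit: 25% of the €300 excess over €222,500 is €75; credit = €2,800 − €75 = €2,725.
Dependent Care Credit: €222,800 is €38,400 into a €80,000 phase-out range, leaving 41,600/80,000 of the credit: €350 × 41,600/80,000 = €182.
Small Business Credit: €222,800 is below the €229,500 cutoff, so the full €4,225 applies.
Total: €2,725 + €182 + €4,225 = €7,132.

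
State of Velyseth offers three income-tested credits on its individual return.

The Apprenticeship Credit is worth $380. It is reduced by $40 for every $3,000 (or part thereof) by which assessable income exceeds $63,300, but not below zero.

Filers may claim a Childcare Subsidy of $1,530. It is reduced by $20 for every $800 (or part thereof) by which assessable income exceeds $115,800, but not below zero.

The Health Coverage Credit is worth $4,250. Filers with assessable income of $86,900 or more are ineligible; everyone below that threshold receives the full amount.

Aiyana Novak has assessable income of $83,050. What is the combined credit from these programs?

$5,880

Apprenticeship Credit: income exceeds $63,300 by $19,750, which is 7 full-or-partial $3,000 increments; reduction = 7 × $40 = $280, leaving $100.
Childcare Subsidy: $83,050 is at or below the $115,800 threshold, so the full $1,530 applies.
Health Coverage Credit: $83,050 is below the $86,900 cutoff, so the full $4,250 applies.
Total: $100 + $1,530 + $4,250 = $5,880.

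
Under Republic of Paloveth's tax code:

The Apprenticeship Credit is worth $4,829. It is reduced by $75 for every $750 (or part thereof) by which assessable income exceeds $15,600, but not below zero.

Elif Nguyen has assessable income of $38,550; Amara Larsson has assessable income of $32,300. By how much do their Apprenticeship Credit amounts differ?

Elif ($38,550): Apprenticeship Credit: income exceeds $15,600 by $22,950, which is 31 full-or-partial $750 increments; reduction = 31 × $75 = $2,325, leaving $2,504.
Amara ($32,300): Apprenticeship Credit: income exceeds $15,600 by $16,700, which is 23 full-or-partial $750 increments; reduction = 23 × $75 = $1,725, leaving $3,104.
Difference: |$2,504 − $3,104| = $600.

$600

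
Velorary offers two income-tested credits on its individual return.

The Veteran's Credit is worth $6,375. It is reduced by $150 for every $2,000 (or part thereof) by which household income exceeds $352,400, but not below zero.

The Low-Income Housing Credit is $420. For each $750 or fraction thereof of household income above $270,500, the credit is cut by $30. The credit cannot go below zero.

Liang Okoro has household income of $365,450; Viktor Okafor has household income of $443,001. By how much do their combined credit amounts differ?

$5,325

Liang ($365,450): Veteran's Credit: income exceeds $352,400 by $13,050, which is 7 full-or-partial $2,000 increments; reduction = 7 × $150 = $1,050, leaving $5,325. Low-Income Housing Credit: income exceeds $270,500 by $94,950 → 127 increments × $30 = $3,810 ≥ base, so the credit is $0. total $5,325 + $0 = $5,325
Viktor ($443,001): Veteran's Credit: income exceeds $352,400 by $90,601 → 46 increments × $150 = $6,900 ≥ base, so the credit is $0. Low-Income Housing Credit: income exceeds $270,500 by $172,501 → 231 increments × $30 = $6,930 ≥ base, so the credit is $0. total $0 + $0 = $0
Difference: |$5,325 − $0| = $5,325.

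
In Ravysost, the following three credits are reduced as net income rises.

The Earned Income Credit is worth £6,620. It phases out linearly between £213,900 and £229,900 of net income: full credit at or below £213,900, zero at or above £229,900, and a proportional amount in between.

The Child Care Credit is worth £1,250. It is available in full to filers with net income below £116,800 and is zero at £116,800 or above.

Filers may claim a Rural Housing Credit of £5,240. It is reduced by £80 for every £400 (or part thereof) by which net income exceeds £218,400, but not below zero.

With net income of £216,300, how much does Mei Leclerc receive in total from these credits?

Earned Income Credit: £216,300 is £2,400 into a £16,000 phase-out range, leaving 13,600/16,000 of the credit: £6,620 × 13,600/16,000 = £5,627.
Child Care Credit: £216,300 meets or exceeds the £116,800 cutoff, so the credit is £0.
Rural Housing Credit: £216,300 is at or below the £218,400 threshold, so the full £5,240 applies.
Total: £5,627 + £0 + £5,240 = £10,867.

£10,867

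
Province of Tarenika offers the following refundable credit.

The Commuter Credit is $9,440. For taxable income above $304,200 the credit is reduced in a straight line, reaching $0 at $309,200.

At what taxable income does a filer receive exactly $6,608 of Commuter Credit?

$305,700

$6,608 is 6,608/9,440 of the full $9,440, so 2,832/9,440 of the $5,000 range has been used: income = $304,200 + $5,000 × 2,832/9,440 = $305,700.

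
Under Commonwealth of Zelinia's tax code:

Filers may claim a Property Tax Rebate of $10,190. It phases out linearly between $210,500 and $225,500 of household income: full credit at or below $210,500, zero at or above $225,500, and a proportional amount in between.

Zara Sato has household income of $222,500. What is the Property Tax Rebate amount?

$2,038

Property Tax Rebate: $222,500 is $12,000 into a $15,000 phase-out range, leaving 3,000/15,000 of the credit: $10,190 × 3,000/15,000 = $2,038.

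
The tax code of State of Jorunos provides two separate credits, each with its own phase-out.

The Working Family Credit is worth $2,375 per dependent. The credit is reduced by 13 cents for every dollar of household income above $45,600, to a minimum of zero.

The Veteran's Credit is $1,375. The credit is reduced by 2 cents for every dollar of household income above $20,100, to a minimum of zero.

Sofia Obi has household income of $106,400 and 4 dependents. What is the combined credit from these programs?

$1,596

Working Family Credit: base = 4 × $2,375 = $9,500. 13% of the $60,800 excess over $45,600 is $7,904; credit = $9,500 − $7,904 = $1,596.
Veteran's Credit: 2% of the $86,300 excess over $20,100 is $1,726 ≥ base, so the credit is $0.
Total: $1,596 + $0 = $1,596.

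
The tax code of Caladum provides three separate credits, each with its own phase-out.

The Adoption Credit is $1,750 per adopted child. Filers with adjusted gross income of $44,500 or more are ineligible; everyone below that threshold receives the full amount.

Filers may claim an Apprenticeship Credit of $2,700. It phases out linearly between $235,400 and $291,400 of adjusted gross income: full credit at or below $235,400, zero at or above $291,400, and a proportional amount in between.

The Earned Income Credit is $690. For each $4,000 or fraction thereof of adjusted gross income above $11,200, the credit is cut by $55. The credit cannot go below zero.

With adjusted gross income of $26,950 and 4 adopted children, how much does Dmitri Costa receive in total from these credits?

$10,170

Adoption Credit: base = 4 × $1,750 = $7,000. $26,950 is below the $44,500 cutoff, so the full $7,000 applies.
Apprenticeship Credit: $26,950 is at or below the $235,400 threshold, so the full $2,700 applies.
Earned Income Credit: income exceeds $11,200 by $15,750, which is 4 full-or-partial $4,000 increments; reduction = 4 × $55 = $220, leaving $470.
Total: $7,000 + $2,700 + $470 = $10,170.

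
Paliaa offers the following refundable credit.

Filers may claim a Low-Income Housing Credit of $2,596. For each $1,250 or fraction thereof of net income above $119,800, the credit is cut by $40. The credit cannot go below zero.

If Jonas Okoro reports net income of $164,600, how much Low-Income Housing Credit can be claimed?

Low-Income Housing Credit: income exceeds $119,800 by $44,800, which is 36 full-or-partial $1,250 increments; reduction = 36 × $40 = $1,440, leaving $1,156.

$1,156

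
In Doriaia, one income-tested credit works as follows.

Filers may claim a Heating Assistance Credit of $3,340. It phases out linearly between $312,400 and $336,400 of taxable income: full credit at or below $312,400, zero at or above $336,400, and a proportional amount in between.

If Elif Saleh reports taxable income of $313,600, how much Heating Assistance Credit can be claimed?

$3,173

Heating Assistance Credit: $313,600 is $1,200 into a $24,000 phase-out range, leaving 22,800/24,000 of the credit: $3,340 × 22,800/24,000 = $3,173.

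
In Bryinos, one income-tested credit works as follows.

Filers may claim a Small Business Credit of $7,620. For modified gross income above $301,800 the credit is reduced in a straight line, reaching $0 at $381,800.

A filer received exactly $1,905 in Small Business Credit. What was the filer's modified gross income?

$361,800

$1,905 is 1,905/7,620 of the full $7,620, so 5,715/7,620 of the $80,000 range has been used: income = $301,800 + $80,000 × 5,715/7,620 = $361,800.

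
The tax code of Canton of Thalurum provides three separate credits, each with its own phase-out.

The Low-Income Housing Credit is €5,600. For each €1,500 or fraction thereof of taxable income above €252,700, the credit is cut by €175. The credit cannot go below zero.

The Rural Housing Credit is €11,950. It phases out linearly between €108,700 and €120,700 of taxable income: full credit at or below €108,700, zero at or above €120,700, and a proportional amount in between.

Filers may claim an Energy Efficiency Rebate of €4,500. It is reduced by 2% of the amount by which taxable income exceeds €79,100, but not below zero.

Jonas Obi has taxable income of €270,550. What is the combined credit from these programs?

Low-Income Housing Credit: income exceeds €252,700 by €17,850, which is 12 full-or-partial €1,500 increments; reduction = 12 × €175 = €2,100, leaving €3,500.
Rural Housing Credit: €270,550 is at or above €120,700, so the credit is €0.
Energy Efficiency Rebate: 2% of the €191,450 excess over €79,100 is €3,829; credit = €4,500 − €3,829 = €671.
Total: €3,500 + €0 + €671 = €4,171.

€4,171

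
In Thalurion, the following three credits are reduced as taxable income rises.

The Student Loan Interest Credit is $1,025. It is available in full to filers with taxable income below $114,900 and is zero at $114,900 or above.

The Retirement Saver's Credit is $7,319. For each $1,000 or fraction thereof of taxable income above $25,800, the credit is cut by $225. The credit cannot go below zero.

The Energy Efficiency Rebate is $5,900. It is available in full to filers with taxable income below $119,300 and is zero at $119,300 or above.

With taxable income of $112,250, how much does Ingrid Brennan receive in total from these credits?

$6,925

Student Loan Interest Credit: $112,250 is below the $114,900 cutoff, so the full $1,025 applies.
Retirement Saver's Credit: income exceeds $25,800 by $86,450 → 87 increments × $225 = $19,575 ≥ base, so the credit is $0.
Energy Efficiency Rebate: $112,250 is below the $119,300 cutoff, so the full $5,900 applies.
Total: $1,025 + $0 + $5,900 = $6,925.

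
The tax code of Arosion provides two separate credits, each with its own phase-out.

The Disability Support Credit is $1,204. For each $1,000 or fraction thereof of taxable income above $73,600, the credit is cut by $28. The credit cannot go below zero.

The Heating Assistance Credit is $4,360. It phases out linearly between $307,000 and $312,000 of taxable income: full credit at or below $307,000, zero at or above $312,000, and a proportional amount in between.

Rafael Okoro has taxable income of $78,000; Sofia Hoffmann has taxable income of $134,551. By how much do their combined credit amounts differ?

$1,064

Rafael ($78,000): Disability Support Credit: income exceeds $73,600 by $4,400, which is 5 full-or-partial $1,000 increments; reduction = 5 × $28 = $140, leaving $1,064. Heating Assistance Credit: $78,000 is at or below the $307,000 threshold, so the full $4,360 applies. total $1,064 + $4,360 = $5,424
Sofia ($134,551): Disability Support Credit: income exceeds $73,600 by $60,951 → 61 increments × $28 = $1,708 ≥ base, so the credit is $0. Heating Assistance Credit: $134,551 is at or below the $307,000 threshold, so the full $4,360 applies. total $0 + $4,360 = $4,360
Difference: |$5,424 − $4,360| = $1,064.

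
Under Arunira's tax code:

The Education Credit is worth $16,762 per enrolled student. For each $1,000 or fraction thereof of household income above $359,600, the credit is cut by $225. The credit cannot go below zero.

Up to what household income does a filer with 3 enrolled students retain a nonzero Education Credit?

Full credit = 3 × $16,762 = $50,286.
After 223 increments the reduction is 223 × $225 = $50,175, leaving $111; one more increment wipes it out. Increment 223 ends at excess 223 × $1,000 = $223,000, so the highest qualifying income is $359,600 + $223,000 = $582,600.

$582,600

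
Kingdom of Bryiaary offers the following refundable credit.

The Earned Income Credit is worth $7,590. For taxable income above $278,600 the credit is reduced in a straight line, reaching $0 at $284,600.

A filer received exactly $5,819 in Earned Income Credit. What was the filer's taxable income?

$5,819 is 5,819/7,590 of the full $7,590, so 1,771/7,590 of the $6,000 range has been used: income = $278,600 + $6,000 × 1,771/7,590 = $280,000.

$280,000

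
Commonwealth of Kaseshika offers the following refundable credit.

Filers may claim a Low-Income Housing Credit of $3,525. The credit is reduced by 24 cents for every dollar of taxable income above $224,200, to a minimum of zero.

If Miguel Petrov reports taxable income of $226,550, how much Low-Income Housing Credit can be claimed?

$2,961

Low-Income Housing Credit: 24% of the $2,350 excess over $224,200 is $564; credit = $3,525 − $564 = $2,961.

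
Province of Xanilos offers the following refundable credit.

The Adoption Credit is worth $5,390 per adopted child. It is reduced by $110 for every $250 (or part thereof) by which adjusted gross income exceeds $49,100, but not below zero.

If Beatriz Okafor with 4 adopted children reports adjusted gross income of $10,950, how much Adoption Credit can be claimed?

Adoption Credit: base = 4 × $5,390 = $21,560. $10,950 is at or below the $49,100 threshold, so the full $21,560 applies.

$21,560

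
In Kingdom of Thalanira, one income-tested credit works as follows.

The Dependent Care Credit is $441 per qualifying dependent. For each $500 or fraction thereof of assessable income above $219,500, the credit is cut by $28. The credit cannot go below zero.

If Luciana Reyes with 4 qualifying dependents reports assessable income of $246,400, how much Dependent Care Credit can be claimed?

$252

Dependent Care Credit: base = 4 × $441 = $1,764. income exceeds $219,500 by $26,900, which is 54 full-or-partial $500 increments; reduction = 54 × $28 = $1,512, leaving $252.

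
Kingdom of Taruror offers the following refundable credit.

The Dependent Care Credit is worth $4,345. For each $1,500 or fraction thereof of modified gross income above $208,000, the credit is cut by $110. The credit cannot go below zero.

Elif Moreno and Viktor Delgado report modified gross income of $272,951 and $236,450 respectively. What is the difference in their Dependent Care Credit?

$2,255

Elif ($272,951): Dependent Care Credit: income exceeds $208,000 by $64,951 → 44 increments × $110 = $4,840 ≥ base, so the credit is $0.
Viktor ($236,450): Dependent Care Credit: income exceeds $208,000 by $28,450, which is 19 full-or-partial $1,500 increments; reduction = 19 × $110 = $2,090, leaving $2,255.
Difference: |$0 − $2,255| = $2,255.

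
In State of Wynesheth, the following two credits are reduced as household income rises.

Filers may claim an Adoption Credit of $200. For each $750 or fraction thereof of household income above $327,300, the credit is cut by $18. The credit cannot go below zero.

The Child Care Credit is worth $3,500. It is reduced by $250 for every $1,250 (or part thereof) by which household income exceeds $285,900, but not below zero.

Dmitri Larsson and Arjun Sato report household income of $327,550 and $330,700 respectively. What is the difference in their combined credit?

$72

Dmitri ($327,550): Adoption Credit: income exceeds $327,300 by $250, which is 1 full-or-partial $750 increment; reduction = 1 × $18 = $18, leaving $182. Child Care Credit: income exceeds $285,900 by $41,650 → 34 increments × $250 = $8,500 ≥ base, so the credit is $0. total $182 + $0 = $182
Arjun ($330,700): Adoption Credit: income exceeds $327,300 by $3,400, which is 5 full-or-partial $750 increments; reduction = 5 × $18 = $90, leaving $110. Child Care Credit: income exceeds $285,900 by $44,800 → 36 increments × $250 = $9,000 ≥ base, so the credit is $0. total $110 + $0 = $110
Difference: |$182 − $110| = $72.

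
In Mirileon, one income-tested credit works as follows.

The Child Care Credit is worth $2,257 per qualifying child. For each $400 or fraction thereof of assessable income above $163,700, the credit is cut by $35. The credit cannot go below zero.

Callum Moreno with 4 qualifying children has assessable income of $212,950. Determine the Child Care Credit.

$4,688

Child Care Credit: base = 4 × $2,257 = $9,028. income exceeds $163,700 by $49,250, which is 124 full-or-partial $400 increments; reduction = 124 × $35 = $4,340, leaving $4,688.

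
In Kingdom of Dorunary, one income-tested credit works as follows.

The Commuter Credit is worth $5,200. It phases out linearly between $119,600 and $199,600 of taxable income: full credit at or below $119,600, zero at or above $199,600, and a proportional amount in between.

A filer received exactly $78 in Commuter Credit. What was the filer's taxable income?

$198,400

$78 is 78/5,200 of the full $5,200, so 5,122/5,200 of the $80,000 range has been used: income = $119,600 + $80,000 × 5,122/5,200 = $198,400.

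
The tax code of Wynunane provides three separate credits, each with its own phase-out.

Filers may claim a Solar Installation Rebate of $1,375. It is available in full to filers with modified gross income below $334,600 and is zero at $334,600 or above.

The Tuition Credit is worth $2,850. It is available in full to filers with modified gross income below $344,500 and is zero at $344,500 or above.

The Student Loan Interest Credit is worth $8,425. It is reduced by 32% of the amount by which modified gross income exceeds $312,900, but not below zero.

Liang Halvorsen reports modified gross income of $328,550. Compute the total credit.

Solar Installation Rebate: $328,550 is below the $334,600 cutoff, so the full $1,375 applies.
Tuition Credit: $328,550 is below the $344,500 cutoff, so the full $2,850 applies.
Student Loan Interest Credit: 32% of the $15,650 excess over $312,900 is $5,008; credit = $8,425 − $5,008 = $3,417.
Total: $1,375 + $2,850 + $3,417 = $7,642.

$7,642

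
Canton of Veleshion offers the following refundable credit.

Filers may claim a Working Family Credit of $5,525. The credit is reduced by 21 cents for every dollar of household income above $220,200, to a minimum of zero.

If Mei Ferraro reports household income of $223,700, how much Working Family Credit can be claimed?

$4,790

Working Family Credit: 21% of the $3,500 excess over $220,200 is $735; credit = $5,525 − $735 = $4,790.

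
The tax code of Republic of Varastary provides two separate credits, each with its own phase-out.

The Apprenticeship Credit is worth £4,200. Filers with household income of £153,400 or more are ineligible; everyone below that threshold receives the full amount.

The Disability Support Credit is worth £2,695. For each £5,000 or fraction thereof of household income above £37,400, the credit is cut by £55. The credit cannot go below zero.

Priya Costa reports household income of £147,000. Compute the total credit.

Apprenticeship Credit: £147,000 is below the £153,400 cutoff, so the full £4,200 applies.
Disability Support Credit: income exceeds £37,400 by £109,600, which is 22 full-or-partial £5,000 increments; reduction = 22 × £55 = £1,210, leaving £1,485.
Total: £4,200 + £1,485 = £5,685.

£5,685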